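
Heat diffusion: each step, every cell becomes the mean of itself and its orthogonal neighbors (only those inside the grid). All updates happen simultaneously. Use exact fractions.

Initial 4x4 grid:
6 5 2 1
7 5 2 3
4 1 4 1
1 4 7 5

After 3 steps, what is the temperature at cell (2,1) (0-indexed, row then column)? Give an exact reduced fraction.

Answer: 937/250

Derivation:
Step 1: cell (2,1) = 18/5
Step 2: cell (2,1) = 171/50
Step 3: cell (2,1) = 937/250
Full grid after step 3:
  685/144 2519/600 1841/600 461/180
  10811/2400 7763/2000 813/250 1591/600
  9067/2400 937/250 20279/6000 6047/1800
  643/180 2839/800 27743/7200 1609/432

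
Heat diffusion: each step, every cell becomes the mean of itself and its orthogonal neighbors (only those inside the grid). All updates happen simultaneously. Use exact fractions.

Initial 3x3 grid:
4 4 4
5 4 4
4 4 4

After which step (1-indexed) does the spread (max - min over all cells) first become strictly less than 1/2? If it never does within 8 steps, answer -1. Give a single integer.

Step 1: max=13/3, min=4, spread=1/3
  -> spread < 1/2 first at step 1
Step 2: max=1027/240, min=4, spread=67/240
Step 3: max=9077/2160, min=807/200, spread=1807/10800
Step 4: max=3613963/864000, min=21961/5400, spread=33401/288000
Step 5: max=32333933/7776000, min=2203391/540000, spread=3025513/38880000
Step 6: max=12906526867/3110400000, min=117955949/28800000, spread=53531/995328
Step 7: max=772528925849/186624000000, min=31895116051/7776000000, spread=450953/11943936
Step 8: max=46298663560603/11197440000000, min=3833488610519/933120000000, spread=3799043/143327232

Answer: 1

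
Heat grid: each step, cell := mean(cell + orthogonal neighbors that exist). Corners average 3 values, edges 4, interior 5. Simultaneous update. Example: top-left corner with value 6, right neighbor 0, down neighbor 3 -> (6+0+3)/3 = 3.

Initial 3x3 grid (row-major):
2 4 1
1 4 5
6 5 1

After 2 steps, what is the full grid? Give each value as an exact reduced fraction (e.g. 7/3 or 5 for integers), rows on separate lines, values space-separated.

Answer: 25/9 733/240 53/18
803/240 331/100 271/80
15/4 58/15 125/36

Derivation:
After step 1:
  7/3 11/4 10/3
  13/4 19/5 11/4
  4 4 11/3
After step 2:
  25/9 733/240 53/18
  803/240 331/100 271/80
  15/4 58/15 125/36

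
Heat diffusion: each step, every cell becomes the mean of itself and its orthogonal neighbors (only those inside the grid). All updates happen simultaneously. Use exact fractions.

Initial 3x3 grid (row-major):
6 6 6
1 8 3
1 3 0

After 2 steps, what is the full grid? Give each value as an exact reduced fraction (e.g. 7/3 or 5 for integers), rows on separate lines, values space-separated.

Answer: 89/18 601/120 21/4
71/20 439/100 309/80
26/9 163/60 37/12

Derivation:
After step 1:
  13/3 13/2 5
  4 21/5 17/4
  5/3 3 2
After step 2:
  89/18 601/120 21/4
  71/20 439/100 309/80
  26/9 163/60 37/12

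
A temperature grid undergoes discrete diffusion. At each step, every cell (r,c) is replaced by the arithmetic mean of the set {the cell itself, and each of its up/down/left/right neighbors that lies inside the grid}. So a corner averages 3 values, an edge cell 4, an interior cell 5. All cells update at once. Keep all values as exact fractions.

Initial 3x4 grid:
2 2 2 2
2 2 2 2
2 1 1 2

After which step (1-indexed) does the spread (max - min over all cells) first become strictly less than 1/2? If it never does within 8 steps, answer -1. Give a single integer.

Answer: 2

Derivation:
Step 1: max=2, min=3/2, spread=1/2
Step 2: max=2, min=97/60, spread=23/60
  -> spread < 1/2 first at step 2
Step 3: max=349/180, min=3049/1800, spread=49/200
Step 4: max=5149/2700, min=46829/27000, spread=4661/27000
Step 5: max=254303/135000, min=1427693/810000, spread=157/1296
Step 6: max=5043859/2700000, min=86567587/48600000, spread=1351/15552
Step 7: max=225576367/121500000, min=2616088279/1458000000, spread=5813/93312
Step 8: max=13472780953/7290000000, min=39441311609/21870000000, spread=6253/139968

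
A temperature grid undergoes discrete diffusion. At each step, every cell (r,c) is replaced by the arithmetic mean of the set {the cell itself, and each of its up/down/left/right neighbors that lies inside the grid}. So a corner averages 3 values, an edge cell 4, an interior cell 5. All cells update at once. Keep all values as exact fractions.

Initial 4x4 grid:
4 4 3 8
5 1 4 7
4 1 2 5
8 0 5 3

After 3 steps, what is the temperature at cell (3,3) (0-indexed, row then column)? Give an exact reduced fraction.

Step 1: cell (3,3) = 13/3
Step 2: cell (3,3) = 133/36
Step 3: cell (3,3) = 8369/2160
Full grid after step 3:
  1615/432 1049/288 10651/2400 887/180
  1237/360 21377/6000 481/125 11461/2400
  433/120 1543/500 21923/6000 29039/7200
  103/30 203/60 1469/450 8369/2160

Answer: 8369/2160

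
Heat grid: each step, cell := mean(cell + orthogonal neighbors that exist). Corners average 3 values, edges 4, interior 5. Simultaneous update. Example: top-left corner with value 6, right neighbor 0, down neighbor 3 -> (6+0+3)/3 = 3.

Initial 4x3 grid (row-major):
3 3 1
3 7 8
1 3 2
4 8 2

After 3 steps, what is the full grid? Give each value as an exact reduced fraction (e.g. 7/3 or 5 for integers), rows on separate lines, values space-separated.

Answer: 2561/720 1831/480 967/240
1757/480 393/100 659/160
5377/1440 4813/1200 653/160
4201/1080 2293/576 1477/360

Derivation:
After step 1:
  3 7/2 4
  7/2 24/5 9/2
  11/4 21/5 15/4
  13/3 17/4 4
After step 2:
  10/3 153/40 4
  281/80 41/10 341/80
  887/240 79/20 329/80
  34/9 1007/240 4
After step 3:
  2561/720 1831/480 967/240
  1757/480 393/100 659/160
  5377/1440 4813/1200 653/160
  4201/1080 2293/576 1477/360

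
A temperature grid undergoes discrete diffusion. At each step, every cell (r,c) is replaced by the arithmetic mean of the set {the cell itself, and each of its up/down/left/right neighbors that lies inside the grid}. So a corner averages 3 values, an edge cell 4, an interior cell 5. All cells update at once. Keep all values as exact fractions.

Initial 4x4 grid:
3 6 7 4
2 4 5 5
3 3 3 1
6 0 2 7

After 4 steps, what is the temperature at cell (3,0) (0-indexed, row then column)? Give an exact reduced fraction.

Answer: 66113/21600

Derivation:
Step 1: cell (3,0) = 3
Step 2: cell (3,0) = 37/12
Step 3: cell (3,0) = 2147/720
Step 4: cell (3,0) = 66113/21600
Full grid after step 4:
  32243/8100 228061/54000 244403/54000 297131/64800
  197401/54000 173611/45000 735797/180000 918197/216000
  3907/1200 201023/60000 320443/90000 792797/216000
  66113/21600 44723/14400 697157/216000 109891/32400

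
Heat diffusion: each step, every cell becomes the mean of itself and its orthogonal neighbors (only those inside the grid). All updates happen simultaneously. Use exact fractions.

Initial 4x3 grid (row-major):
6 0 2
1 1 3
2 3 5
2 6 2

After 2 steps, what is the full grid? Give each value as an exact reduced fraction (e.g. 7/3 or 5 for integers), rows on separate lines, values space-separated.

Answer: 85/36 157/80 20/9
253/120 5/2 139/60
337/120 27/10 103/30
103/36 859/240 65/18

Derivation:
After step 1:
  7/3 9/4 5/3
  5/2 8/5 11/4
  2 17/5 13/4
  10/3 13/4 13/3
After step 2:
  85/36 157/80 20/9
  253/120 5/2 139/60
  337/120 27/10 103/30
  103/36 859/240 65/18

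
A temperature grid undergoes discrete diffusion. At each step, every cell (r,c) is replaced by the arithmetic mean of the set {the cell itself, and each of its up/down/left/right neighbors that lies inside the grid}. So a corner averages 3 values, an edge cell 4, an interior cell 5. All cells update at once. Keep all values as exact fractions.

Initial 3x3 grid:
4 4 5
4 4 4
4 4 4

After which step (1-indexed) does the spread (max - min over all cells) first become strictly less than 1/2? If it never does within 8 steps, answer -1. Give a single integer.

Answer: 1

Derivation:
Step 1: max=13/3, min=4, spread=1/3
  -> spread < 1/2 first at step 1
Step 2: max=77/18, min=4, spread=5/18
Step 3: max=905/216, min=4, spread=41/216
Step 4: max=53971/12960, min=1451/360, spread=347/2592
Step 5: max=3217337/777600, min=14557/3600, spread=2921/31104
Step 6: max=192452539/46656000, min=1753483/432000, spread=24611/373248
Step 7: max=11516162033/2799360000, min=39536741/9720000, spread=207329/4478976
Step 8: max=689876352451/167961600000, min=2112401599/518400000, spread=1746635/53747712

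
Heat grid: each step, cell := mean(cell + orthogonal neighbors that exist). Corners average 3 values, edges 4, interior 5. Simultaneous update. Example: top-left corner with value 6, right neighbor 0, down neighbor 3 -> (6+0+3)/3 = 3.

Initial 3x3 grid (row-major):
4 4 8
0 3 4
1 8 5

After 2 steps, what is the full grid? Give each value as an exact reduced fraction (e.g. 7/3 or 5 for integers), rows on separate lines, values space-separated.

Answer: 113/36 331/80 181/36
43/15 99/25 99/20
37/12 1003/240 179/36

Derivation:
After step 1:
  8/3 19/4 16/3
  2 19/5 5
  3 17/4 17/3
After step 2:
  113/36 331/80 181/36
  43/15 99/25 99/20
  37/12 1003/240 179/36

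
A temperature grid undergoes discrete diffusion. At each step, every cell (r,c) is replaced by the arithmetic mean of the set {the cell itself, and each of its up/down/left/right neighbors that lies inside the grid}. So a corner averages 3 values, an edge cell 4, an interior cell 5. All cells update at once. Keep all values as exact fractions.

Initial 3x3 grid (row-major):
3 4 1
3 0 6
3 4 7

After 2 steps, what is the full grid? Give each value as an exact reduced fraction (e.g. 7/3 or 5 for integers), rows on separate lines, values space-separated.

After step 1:
  10/3 2 11/3
  9/4 17/5 7/2
  10/3 7/2 17/3
After step 2:
  91/36 31/10 55/18
  739/240 293/100 487/120
  109/36 159/40 38/9

Answer: 91/36 31/10 55/18
739/240 293/100 487/120
109/36 159/40 38/9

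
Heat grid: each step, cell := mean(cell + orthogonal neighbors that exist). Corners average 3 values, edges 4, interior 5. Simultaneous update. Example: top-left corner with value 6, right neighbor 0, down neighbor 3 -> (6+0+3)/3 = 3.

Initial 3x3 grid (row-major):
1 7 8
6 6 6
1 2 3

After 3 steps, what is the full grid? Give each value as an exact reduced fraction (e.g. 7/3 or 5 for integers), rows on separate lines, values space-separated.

After step 1:
  14/3 11/2 7
  7/2 27/5 23/4
  3 3 11/3
After step 2:
  41/9 677/120 73/12
  497/120 463/100 1309/240
  19/6 113/30 149/36
After step 3:
  2581/540 37639/7200 4123/720
  29689/7200 28361/6000 73103/14400
  443/120 3533/900 9619/2160

Answer: 2581/540 37639/7200 4123/720
29689/7200 28361/6000 73103/14400
443/120 3533/900 9619/2160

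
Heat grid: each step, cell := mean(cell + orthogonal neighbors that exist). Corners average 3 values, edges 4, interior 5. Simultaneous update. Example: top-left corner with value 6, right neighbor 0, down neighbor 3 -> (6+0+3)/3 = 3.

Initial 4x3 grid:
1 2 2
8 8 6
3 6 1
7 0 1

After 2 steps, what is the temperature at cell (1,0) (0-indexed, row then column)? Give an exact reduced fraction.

Step 1: cell (1,0) = 5
Step 2: cell (1,0) = 31/6
Full grid after step 2:
  143/36 65/16 65/18
  31/6 221/50 205/48
  269/60 113/25 721/240
  77/18 111/40 23/9

Answer: 31/6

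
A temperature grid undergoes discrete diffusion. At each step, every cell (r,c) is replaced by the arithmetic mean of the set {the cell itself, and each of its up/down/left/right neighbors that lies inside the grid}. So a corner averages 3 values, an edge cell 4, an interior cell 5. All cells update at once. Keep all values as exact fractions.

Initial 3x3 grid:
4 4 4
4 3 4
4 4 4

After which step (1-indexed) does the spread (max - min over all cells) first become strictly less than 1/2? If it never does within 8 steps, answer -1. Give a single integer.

Step 1: max=4, min=15/4, spread=1/4
  -> spread < 1/2 first at step 1
Step 2: max=311/80, min=94/25, spread=51/400
Step 3: max=1393/360, min=18377/4800, spread=589/14400
Step 4: max=1110919/288000, min=115057/30000, spread=31859/1440000
Step 5: max=6935279/1800000, min=66428393/17280000, spread=751427/86400000
Step 6: max=3992136871/1036800000, min=415365313/108000000, spread=23149331/5184000000
Step 7: max=24945068111/6480000000, min=239349345737/62208000000, spread=616540643/311040000000
Step 8: max=14365987991239/3732480000000, min=1496087546017/388800000000, spread=17737747379/18662400000000

Answer: 1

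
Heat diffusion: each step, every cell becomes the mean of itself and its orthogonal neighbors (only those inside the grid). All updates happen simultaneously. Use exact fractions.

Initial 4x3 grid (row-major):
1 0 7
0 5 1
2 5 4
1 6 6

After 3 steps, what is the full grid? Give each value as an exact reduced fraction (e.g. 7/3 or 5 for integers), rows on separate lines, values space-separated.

After step 1:
  1/3 13/4 8/3
  2 11/5 17/4
  2 22/5 4
  3 9/2 16/3
After step 2:
  67/36 169/80 61/18
  49/30 161/50 787/240
  57/20 171/50 1079/240
  19/6 517/120 83/18
After step 3:
  4037/2160 4233/1600 3161/1080
  538/225 2733/1000 25891/7200
  1107/400 21953/6000 28451/7200
  413/120 27911/7200 9659/2160

Answer: 4037/2160 4233/1600 3161/1080
538/225 2733/1000 25891/7200
1107/400 21953/6000 28451/7200
413/120 27911/7200 9659/2160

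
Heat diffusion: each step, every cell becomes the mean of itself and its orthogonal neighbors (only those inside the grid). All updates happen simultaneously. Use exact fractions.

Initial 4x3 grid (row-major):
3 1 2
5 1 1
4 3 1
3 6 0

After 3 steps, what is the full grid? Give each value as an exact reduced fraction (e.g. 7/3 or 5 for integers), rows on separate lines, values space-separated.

Answer: 623/240 30499/14400 3617/2160
1159/400 13871/6000 6481/3600
11671/3600 8183/3000 7471/3600
94/27 5263/1800 527/216

Derivation:
After step 1:
  3 7/4 4/3
  13/4 11/5 5/4
  15/4 3 5/4
  13/3 3 7/3
After step 2:
  8/3 497/240 13/9
  61/20 229/100 181/120
  43/12 66/25 47/24
  133/36 19/6 79/36
After step 3:
  623/240 30499/14400 3617/2160
  1159/400 13871/6000 6481/3600
  11671/3600 8183/3000 7471/3600
  94/27 5263/1800 527/216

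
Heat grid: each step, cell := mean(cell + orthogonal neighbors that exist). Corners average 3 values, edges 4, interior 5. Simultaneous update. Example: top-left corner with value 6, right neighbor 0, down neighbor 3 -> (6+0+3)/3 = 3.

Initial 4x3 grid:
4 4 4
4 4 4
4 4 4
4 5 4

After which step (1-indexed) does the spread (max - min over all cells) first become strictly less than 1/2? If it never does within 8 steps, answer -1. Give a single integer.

Step 1: max=13/3, min=4, spread=1/3
  -> spread < 1/2 first at step 1
Step 2: max=1027/240, min=4, spread=67/240
Step 3: max=9077/2160, min=4, spread=437/2160
Step 4: max=3613531/864000, min=4009/1000, spread=29951/172800
Step 5: max=32319821/7776000, min=13579/3375, spread=206761/1555200
Step 6: max=12897795571/3110400000, min=21765671/5400000, spread=14430763/124416000
Step 7: max=771603741689/186624000000, min=1745652727/432000000, spread=139854109/1492992000
Step 8: max=46212231890251/11197440000000, min=157371228977/38880000000, spread=7114543559/89579520000

Answer: 1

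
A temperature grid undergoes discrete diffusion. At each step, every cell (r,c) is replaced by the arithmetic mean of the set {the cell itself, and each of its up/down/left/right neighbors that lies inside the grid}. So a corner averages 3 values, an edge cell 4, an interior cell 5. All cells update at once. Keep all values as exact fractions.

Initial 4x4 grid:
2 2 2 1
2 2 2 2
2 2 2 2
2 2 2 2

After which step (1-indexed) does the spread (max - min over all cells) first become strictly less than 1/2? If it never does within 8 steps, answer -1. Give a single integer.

Answer: 1

Derivation:
Step 1: max=2, min=5/3, spread=1/3
  -> spread < 1/2 first at step 1
Step 2: max=2, min=31/18, spread=5/18
Step 3: max=2, min=391/216, spread=41/216
Step 4: max=2, min=11917/6480, spread=1043/6480
Step 5: max=2, min=363247/194400, spread=25553/194400
Step 6: max=35921/18000, min=10992541/5832000, spread=645863/5832000
Step 7: max=239029/120000, min=332278309/174960000, spread=16225973/174960000
Step 8: max=107299/54000, min=10020122017/5248800000, spread=409340783/5248800000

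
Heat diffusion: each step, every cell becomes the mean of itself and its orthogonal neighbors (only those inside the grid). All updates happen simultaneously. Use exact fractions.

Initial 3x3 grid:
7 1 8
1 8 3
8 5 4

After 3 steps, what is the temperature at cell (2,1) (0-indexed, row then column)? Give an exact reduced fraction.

Answer: 76037/14400

Derivation:
Step 1: cell (2,1) = 25/4
Step 2: cell (2,1) = 1111/240
Step 3: cell (2,1) = 76037/14400
Full grid after step 3:
  202/45 249/50 1099/240
  4607/900 3443/750 24529/4800
  10501/2160 76037/14400 143/30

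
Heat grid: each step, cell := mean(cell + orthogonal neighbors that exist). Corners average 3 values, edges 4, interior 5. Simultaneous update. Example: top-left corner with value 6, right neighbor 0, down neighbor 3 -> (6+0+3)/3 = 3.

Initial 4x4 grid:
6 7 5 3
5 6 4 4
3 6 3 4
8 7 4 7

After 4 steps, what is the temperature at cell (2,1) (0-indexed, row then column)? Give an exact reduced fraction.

Answer: 15791/3000

Derivation:
Step 1: cell (2,1) = 5
Step 2: cell (2,1) = 531/100
Step 3: cell (2,1) = 1309/250
Step 4: cell (2,1) = 15791/3000
Full grid after step 4:
  23537/4320 75263/14400 344251/72000 24211/5400
  19619/3600 310711/60000 71383/15000 321841/72000
  98317/18000 15791/3000 292129/60000 332377/72000
  30019/5400 24163/4500 11381/2250 103987/21600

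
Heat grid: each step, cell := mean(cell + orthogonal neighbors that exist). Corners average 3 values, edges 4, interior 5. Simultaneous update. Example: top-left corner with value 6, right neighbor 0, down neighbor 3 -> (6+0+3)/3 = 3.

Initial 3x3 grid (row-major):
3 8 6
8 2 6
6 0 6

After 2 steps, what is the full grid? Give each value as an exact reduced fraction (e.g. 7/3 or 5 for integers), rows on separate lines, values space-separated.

After step 1:
  19/3 19/4 20/3
  19/4 24/5 5
  14/3 7/2 4
After step 2:
  95/18 451/80 197/36
  411/80 114/25 307/60
  155/36 509/120 25/6

Answer: 95/18 451/80 197/36
411/80 114/25 307/60
155/36 509/120 25/6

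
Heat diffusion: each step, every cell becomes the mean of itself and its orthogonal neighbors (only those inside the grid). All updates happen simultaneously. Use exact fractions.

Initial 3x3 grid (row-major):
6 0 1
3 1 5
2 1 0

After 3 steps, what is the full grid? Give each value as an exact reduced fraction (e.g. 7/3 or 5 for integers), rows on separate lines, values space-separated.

Answer: 89/36 527/240 293/144
547/240 831/400 591/320
25/12 437/240 253/144

Derivation:
After step 1:
  3 2 2
  3 2 7/4
  2 1 2
After step 2:
  8/3 9/4 23/12
  5/2 39/20 31/16
  2 7/4 19/12
After step 3:
  89/36 527/240 293/144
  547/240 831/400 591/320
  25/12 437/240 253/144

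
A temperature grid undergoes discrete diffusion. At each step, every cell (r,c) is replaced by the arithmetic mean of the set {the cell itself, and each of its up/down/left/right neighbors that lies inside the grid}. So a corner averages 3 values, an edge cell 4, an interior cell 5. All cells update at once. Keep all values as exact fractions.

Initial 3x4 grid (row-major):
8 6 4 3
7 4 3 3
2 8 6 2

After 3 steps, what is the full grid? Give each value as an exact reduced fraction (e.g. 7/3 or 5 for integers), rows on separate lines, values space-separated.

After step 1:
  7 11/2 4 10/3
  21/4 28/5 4 11/4
  17/3 5 19/4 11/3
After step 2:
  71/12 221/40 101/24 121/36
  1411/240 507/100 211/50 55/16
  191/36 1261/240 209/48 67/18
After step 3:
  4157/720 259/50 15583/3600 1585/432
  79817/14400 15569/3000 2129/500 17689/4800
  2959/540 35971/7200 31591/7200 829/216

Answer: 4157/720 259/50 15583/3600 1585/432
79817/14400 15569/3000 2129/500 17689/4800
2959/540 35971/7200 31591/7200 829/216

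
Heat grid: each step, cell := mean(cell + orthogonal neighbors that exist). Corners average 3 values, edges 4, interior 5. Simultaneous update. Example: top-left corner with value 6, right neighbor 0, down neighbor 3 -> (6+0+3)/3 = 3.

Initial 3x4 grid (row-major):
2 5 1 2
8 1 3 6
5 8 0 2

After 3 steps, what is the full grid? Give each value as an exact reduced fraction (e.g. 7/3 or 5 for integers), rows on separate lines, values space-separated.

After step 1:
  5 9/4 11/4 3
  4 5 11/5 13/4
  7 7/2 13/4 8/3
After step 2:
  15/4 15/4 51/20 3
  21/4 339/100 329/100 667/240
  29/6 75/16 697/240 55/18
After step 3:
  17/4 84/25 1259/400 1999/720
  5167/1200 8147/2000 2237/750 43649/14400
  709/144 3163/800 25087/7200 1573/540

Answer: 17/4 84/25 1259/400 1999/720
5167/1200 8147/2000 2237/750 43649/14400
709/144 3163/800 25087/7200 1573/540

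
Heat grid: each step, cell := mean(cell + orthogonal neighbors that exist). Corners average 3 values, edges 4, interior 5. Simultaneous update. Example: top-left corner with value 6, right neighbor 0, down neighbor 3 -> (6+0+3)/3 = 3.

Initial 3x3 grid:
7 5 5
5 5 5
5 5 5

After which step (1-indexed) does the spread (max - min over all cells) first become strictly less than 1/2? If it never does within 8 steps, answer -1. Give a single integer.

Answer: 3

Derivation:
Step 1: max=17/3, min=5, spread=2/3
Step 2: max=50/9, min=5, spread=5/9
Step 3: max=581/108, min=5, spread=41/108
  -> spread < 1/2 first at step 3
Step 4: max=34531/6480, min=911/180, spread=347/1296
Step 5: max=2050937/388800, min=9157/1800, spread=2921/15552
Step 6: max=122468539/23328000, min=1105483/216000, spread=24611/186624
Step 7: max=7317122033/1399680000, min=24956741/4860000, spread=207329/2239488
Step 8: max=437933952451/83980800000, min=1334801599/259200000, spread=1746635/26873856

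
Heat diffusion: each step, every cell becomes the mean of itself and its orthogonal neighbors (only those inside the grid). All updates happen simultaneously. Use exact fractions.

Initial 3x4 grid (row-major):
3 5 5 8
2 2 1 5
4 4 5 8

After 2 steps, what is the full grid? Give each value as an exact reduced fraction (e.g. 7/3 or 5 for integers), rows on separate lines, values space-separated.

Answer: 59/18 439/120 181/40 65/12
733/240 333/100 423/100 211/40
59/18 863/240 357/80 16/3

Derivation:
After step 1:
  10/3 15/4 19/4 6
  11/4 14/5 18/5 11/2
  10/3 15/4 9/2 6
After step 2:
  59/18 439/120 181/40 65/12
  733/240 333/100 423/100 211/40
  59/18 863/240 357/80 16/3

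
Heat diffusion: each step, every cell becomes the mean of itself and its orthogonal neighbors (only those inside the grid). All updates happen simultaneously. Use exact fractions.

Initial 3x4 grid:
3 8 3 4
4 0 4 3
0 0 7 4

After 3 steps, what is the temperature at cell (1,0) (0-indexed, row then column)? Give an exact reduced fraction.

Answer: 38047/14400

Derivation:
Step 1: cell (1,0) = 7/4
Step 2: cell (1,0) = 677/240
Step 3: cell (1,0) = 38047/14400
Full grid after step 3:
  69/20 2799/800 28031/7200 1033/270
  38047/14400 9559/3000 3483/1000 6223/1600
  4997/2160 1151/450 12353/3600 8089/2160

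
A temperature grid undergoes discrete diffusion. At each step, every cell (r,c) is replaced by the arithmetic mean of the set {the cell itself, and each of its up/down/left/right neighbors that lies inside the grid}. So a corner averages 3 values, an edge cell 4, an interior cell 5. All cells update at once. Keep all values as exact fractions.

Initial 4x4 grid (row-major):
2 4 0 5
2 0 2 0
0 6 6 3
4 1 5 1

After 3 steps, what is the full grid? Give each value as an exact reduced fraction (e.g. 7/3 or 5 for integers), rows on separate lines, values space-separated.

After step 1:
  8/3 3/2 11/4 5/3
  1 14/5 8/5 5/2
  3 13/5 22/5 5/2
  5/3 4 13/4 3
After step 2:
  31/18 583/240 451/240 83/36
  71/30 19/10 281/100 31/15
  31/15 84/25 287/100 31/10
  26/9 691/240 293/80 35/12
After step 3:
  4693/2160 571/288 16963/7200 4501/2160
  145/72 15439/6000 13831/6000 4627/1800
  4807/1800 15691/6000 6321/2000 1643/600
  5641/2160 23023/7200 7397/2400 2323/720

Answer: 4693/2160 571/288 16963/7200 4501/2160
145/72 15439/6000 13831/6000 4627/1800
4807/1800 15691/6000 6321/2000 1643/600
5641/2160 23023/7200 7397/2400 2323/720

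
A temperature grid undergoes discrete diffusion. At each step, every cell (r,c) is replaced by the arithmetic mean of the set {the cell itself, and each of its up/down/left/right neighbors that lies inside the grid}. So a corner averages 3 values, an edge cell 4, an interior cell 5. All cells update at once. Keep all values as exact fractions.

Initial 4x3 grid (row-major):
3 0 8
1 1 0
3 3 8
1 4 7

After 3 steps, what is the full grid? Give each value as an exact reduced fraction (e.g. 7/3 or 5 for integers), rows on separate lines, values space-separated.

After step 1:
  4/3 3 8/3
  2 1 17/4
  2 19/5 9/2
  8/3 15/4 19/3
After step 2:
  19/9 2 119/36
  19/12 281/100 149/48
  157/60 301/100 1133/240
  101/36 331/80 175/36
After step 3:
  205/108 767/300 1211/432
  8209/3600 5003/2000 25093/7200
  4507/1800 3459/1000 28253/7200
  6883/2160 17777/4800 4939/1080

Answer: 205/108 767/300 1211/432
8209/3600 5003/2000 25093/7200
4507/1800 3459/1000 28253/7200
6883/2160 17777/4800 4939/1080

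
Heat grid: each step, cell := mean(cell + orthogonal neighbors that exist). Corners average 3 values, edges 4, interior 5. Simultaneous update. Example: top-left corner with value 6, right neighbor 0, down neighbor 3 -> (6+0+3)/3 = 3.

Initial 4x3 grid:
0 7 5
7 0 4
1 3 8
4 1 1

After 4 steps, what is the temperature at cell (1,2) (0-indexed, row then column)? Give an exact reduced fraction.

Step 1: cell (1,2) = 17/4
Step 2: cell (1,2) = 1067/240
Step 3: cell (1,2) = 27713/7200
Step 4: cell (1,2) = 842021/216000
Full grid after step 4:
  229513/64800 140081/36000 256913/64800
  742771/216000 17593/5000 842021/216000
  213937/72000 1187221/360000 736061/216000
  123967/43200 2524379/864000 417901/129600

Answer: 842021/216000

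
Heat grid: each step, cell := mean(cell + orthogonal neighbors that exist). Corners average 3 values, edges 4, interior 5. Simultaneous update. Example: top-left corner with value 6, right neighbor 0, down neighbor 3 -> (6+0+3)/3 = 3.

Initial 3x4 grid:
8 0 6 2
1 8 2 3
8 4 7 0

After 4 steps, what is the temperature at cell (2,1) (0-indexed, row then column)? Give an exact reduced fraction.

Step 1: cell (2,1) = 27/4
Step 2: cell (2,1) = 13/3
Step 3: cell (2,1) = 4519/900
Step 4: cell (2,1) = 29677/6750
Full grid after step 4:
  197653/43200 145319/36000 417917/108000 424769/129600
  3904571/864000 1642669/360000 146891/40000 1026367/288000
  640159/129600 29677/6750 223271/54000 447769/129600

Answer: 29677/6750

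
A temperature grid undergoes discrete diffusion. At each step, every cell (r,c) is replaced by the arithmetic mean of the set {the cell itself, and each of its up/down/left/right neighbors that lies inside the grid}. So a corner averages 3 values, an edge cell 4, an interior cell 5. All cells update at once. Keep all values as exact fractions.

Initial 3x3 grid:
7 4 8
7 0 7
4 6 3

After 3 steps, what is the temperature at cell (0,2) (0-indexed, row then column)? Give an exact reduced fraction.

Step 1: cell (0,2) = 19/3
Step 2: cell (0,2) = 187/36
Step 3: cell (0,2) = 11453/2160
Full grid after step 3:
  3791/720 72391/14400 11453/2160
  34483/7200 7523/1500 34483/7200
  10423/2160 21547/4800 10343/2160

Answer: 11453/2160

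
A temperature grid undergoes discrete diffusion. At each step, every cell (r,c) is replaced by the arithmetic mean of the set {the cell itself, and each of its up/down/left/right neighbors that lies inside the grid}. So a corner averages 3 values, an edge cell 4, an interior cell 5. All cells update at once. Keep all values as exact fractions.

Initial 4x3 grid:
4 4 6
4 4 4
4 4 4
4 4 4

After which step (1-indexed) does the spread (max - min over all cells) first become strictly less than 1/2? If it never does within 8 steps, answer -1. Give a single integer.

Step 1: max=14/3, min=4, spread=2/3
Step 2: max=41/9, min=4, spread=5/9
Step 3: max=473/108, min=4, spread=41/108
  -> spread < 1/2 first at step 3
Step 4: max=56057/12960, min=4, spread=4217/12960
Step 5: max=3319549/777600, min=14479/3600, spread=38417/155520
Step 6: max=197824211/46656000, min=290597/72000, spread=1903471/9331200
Step 7: max=11798429089/2799360000, min=8755759/2160000, spread=18038617/111974400
Step 8: max=705114582851/167961600000, min=790526759/194400000, spread=883978523/6718464000

Answer: 3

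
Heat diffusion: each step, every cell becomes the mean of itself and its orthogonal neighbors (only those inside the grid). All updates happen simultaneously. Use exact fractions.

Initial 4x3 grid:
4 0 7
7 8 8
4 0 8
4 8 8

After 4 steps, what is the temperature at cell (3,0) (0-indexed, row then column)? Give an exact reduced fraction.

Step 1: cell (3,0) = 16/3
Step 2: cell (3,0) = 169/36
Step 3: cell (3,0) = 5683/1080
Step 4: cell (3,0) = 84083/16200
Full grid after step 4:
  636509/129600 4369201/864000 239453/43200
  131273/27000 1947029/360000 45067/8000
  280571/54000 976427/180000 434803/72000
  84083/16200 1234919/216000 42923/7200

Answer: 84083/16200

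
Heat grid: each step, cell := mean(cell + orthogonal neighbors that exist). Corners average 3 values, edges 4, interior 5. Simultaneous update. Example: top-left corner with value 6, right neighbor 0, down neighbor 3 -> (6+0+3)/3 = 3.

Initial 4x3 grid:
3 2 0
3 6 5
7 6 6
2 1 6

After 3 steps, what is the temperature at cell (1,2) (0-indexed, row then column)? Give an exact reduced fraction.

Step 1: cell (1,2) = 17/4
Step 2: cell (1,2) = 251/60
Step 3: cell (1,2) = 14803/3600
Full grid after step 3:
  1891/540 5523/1600 7439/2160
  29131/7200 2029/500 14803/3600
  30791/7200 3371/750 8279/1800
  2243/540 62447/14400 9827/2160

Answer: 14803/3600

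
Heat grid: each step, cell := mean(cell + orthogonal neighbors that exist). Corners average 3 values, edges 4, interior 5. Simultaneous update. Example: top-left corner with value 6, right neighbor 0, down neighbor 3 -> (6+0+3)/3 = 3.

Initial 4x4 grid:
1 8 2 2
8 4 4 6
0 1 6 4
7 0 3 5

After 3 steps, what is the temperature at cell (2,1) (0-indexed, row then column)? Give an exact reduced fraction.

Answer: 9997/3000

Derivation:
Step 1: cell (2,1) = 11/5
Step 2: cell (2,1) = 351/100
Step 3: cell (2,1) = 9997/3000
Full grid after step 3:
  479/108 29551/7200 5923/1440 2141/540
  27661/7200 3077/750 1487/375 5917/1440
  25133/7200 9997/3000 767/200 9899/2400
  3121/1080 22853/7200 8519/2400 159/40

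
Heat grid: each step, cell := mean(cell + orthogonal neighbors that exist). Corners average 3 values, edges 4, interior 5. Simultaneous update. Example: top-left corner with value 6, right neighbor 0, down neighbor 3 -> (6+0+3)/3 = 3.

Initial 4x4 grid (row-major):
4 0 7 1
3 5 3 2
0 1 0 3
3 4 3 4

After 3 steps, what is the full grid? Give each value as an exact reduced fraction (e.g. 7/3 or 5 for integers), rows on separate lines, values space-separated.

Answer: 3007/1080 22163/7200 20843/7200 6449/2160
19283/7200 1553/600 3403/1200 1193/450
16379/7200 14819/6000 929/375 592/225
1009/432 4331/1800 4691/1800 143/54

Derivation:
After step 1:
  7/3 4 11/4 10/3
  3 12/5 17/5 9/4
  7/4 2 2 9/4
  7/3 11/4 11/4 10/3
After step 2:
  28/9 689/240 809/240 25/9
  569/240 74/25 64/25 337/120
  109/48 109/50 62/25 59/24
  41/18 59/24 65/24 25/9
After step 3:
  3007/1080 22163/7200 20843/7200 6449/2160
  19283/7200 1553/600 3403/1200 1193/450
  16379/7200 14819/6000 929/375 592/225
  1009/432 4331/1800 4691/1800 143/54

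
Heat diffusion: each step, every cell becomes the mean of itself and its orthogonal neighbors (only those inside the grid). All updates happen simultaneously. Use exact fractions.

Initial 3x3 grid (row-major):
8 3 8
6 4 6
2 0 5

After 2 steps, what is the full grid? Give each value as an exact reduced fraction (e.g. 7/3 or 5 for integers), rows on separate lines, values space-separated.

Answer: 197/36 1253/240 103/18
257/60 461/100 1133/240
125/36 773/240 73/18

Derivation:
After step 1:
  17/3 23/4 17/3
  5 19/5 23/4
  8/3 11/4 11/3
After step 2:
  197/36 1253/240 103/18
  257/60 461/100 1133/240
  125/36 773/240 73/18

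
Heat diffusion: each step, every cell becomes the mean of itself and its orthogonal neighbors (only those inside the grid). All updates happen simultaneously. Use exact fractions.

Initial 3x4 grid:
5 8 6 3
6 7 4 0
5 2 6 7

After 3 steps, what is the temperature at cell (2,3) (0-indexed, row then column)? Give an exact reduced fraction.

Answer: 9161/2160

Derivation:
Step 1: cell (2,3) = 13/3
Step 2: cell (2,3) = 151/36
Step 3: cell (2,3) = 9161/2160
Full grid after step 3:
  6307/1080 8047/1440 773/160 1009/240
  15931/2880 6323/1200 1411/300 6001/1440
  5527/1080 7207/1440 6637/1440 9161/2160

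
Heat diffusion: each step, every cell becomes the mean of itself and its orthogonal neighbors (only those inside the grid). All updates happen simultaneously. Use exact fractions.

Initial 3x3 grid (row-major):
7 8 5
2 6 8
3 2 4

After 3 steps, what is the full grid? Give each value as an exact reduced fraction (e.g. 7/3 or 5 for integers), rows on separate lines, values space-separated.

Answer: 2893/540 41767/7200 1453/240
11189/2400 15179/3000 78959/14400
8597/2160 6951/1600 5171/1080

Derivation:
After step 1:
  17/3 13/2 7
  9/2 26/5 23/4
  7/3 15/4 14/3
After step 2:
  50/9 731/120 77/12
  177/40 257/50 1357/240
  127/36 319/80 85/18
After step 3:
  2893/540 41767/7200 1453/240
  11189/2400 15179/3000 78959/14400
  8597/2160 6951/1600 5171/1080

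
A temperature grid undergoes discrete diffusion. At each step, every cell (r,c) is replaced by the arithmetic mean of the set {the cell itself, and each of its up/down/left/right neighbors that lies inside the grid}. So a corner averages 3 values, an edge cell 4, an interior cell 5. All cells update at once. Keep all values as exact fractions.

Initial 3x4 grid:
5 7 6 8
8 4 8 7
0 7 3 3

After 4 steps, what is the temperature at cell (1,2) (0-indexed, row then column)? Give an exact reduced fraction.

Answer: 1058399/180000

Derivation:
Step 1: cell (1,2) = 28/5
Step 2: cell (1,2) = 157/25
Step 3: cell (1,2) = 8483/1500
Step 4: cell (1,2) = 1058399/180000
Full grid after step 4:
  730433/129600 1298893/216000 439591/72000 68389/10800
  4711627/864000 1959473/360000 1058399/180000 2530111/432000
  215311/43200 125627/24000 1140023/216000 90521/16200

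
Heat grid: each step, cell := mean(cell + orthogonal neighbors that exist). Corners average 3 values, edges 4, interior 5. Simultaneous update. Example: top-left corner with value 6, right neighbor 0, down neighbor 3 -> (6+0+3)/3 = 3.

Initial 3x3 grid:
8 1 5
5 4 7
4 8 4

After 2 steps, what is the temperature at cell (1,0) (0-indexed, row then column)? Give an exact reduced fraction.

Answer: 247/48

Derivation:
Step 1: cell (1,0) = 21/4
Step 2: cell (1,0) = 247/48
Full grid after step 2:
  173/36 37/8 83/18
  247/48 99/20 31/6
  191/36 11/2 49/9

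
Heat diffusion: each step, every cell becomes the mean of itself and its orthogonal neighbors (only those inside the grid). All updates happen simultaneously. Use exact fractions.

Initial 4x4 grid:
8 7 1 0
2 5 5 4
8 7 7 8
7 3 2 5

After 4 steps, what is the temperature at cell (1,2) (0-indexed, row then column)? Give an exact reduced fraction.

Answer: 834187/180000

Derivation:
Step 1: cell (1,2) = 22/5
Step 2: cell (1,2) = 229/50
Step 3: cell (1,2) = 27493/6000
Step 4: cell (1,2) = 834187/180000
Full grid after step 4:
  341431/64800 104809/21600 460181/108000 256309/64800
  235847/43200 185021/36000 834187/180000 936757/216000
  134147/24000 107199/20000 101001/20000 116389/24000
  23911/4320 48457/9000 46579/9000 109229/21600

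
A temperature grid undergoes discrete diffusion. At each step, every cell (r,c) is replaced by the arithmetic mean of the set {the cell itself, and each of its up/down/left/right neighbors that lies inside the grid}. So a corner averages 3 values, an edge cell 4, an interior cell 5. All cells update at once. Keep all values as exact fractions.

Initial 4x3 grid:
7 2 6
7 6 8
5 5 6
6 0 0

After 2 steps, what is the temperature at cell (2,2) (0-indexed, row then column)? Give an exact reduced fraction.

Step 1: cell (2,2) = 19/4
Step 2: cell (2,2) = 353/80
Full grid after step 2:
  101/18 1291/240 205/36
  86/15 28/5 1331/240
  301/60 93/20 353/80
  73/18 769/240 19/6

Answer: 353/80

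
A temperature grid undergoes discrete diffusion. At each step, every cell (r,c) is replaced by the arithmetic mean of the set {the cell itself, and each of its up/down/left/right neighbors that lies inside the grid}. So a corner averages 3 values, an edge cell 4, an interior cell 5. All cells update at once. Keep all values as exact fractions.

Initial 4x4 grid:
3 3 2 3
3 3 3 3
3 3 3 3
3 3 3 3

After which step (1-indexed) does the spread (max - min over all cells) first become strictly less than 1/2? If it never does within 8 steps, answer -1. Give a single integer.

Step 1: max=3, min=8/3, spread=1/3
  -> spread < 1/2 first at step 1
Step 2: max=3, min=329/120, spread=31/120
Step 3: max=3, min=3029/1080, spread=211/1080
Step 4: max=3, min=307157/108000, spread=16843/108000
Step 5: max=26921/9000, min=2777357/972000, spread=130111/972000
Step 6: max=1612841/540000, min=83837633/29160000, spread=3255781/29160000
Step 7: max=1608893/540000, min=2524046309/874800000, spread=82360351/874800000
Step 8: max=289093559/97200000, min=75980683109/26244000000, spread=2074577821/26244000000

Answer: 1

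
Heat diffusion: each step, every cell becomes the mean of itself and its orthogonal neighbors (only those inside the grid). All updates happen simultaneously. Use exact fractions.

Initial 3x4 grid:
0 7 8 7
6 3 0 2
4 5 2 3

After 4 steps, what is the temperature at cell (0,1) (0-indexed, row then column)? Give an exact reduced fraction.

Answer: 228791/54000

Derivation:
Step 1: cell (0,1) = 9/2
Step 2: cell (0,1) = 139/30
Step 3: cell (0,1) = 3829/900
Step 4: cell (0,1) = 228791/54000
Full grid after step 4:
  539899/129600 228791/54000 28067/6750 66583/16200
  3500471/864000 1398949/360000 113477/30000 131059/36000
  165433/43200 66347/18000 90643/27000 53033/16200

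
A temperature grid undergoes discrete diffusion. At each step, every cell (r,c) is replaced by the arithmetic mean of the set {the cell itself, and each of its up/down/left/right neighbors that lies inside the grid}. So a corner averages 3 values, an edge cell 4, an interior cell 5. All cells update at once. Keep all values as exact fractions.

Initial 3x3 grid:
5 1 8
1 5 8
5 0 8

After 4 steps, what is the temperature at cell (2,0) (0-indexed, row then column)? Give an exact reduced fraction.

Answer: 16459/4320

Derivation:
Step 1: cell (2,0) = 2
Step 2: cell (2,0) = 7/2
Step 3: cell (2,0) = 241/72
Step 4: cell (2,0) = 16459/4320
Full grid after step 4:
  101309/25920 247511/57600 32401/6480
  39463/10800 159373/36000 280061/57600
  16459/4320 361829/86400 127049/25920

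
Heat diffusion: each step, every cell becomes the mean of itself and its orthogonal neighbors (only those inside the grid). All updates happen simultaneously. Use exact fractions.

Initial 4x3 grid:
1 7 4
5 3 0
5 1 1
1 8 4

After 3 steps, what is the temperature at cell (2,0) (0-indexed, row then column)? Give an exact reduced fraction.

Answer: 6247/1800

Derivation:
Step 1: cell (2,0) = 3
Step 2: cell (2,0) = 443/120
Step 3: cell (2,0) = 6247/1800
Full grid after step 3:
  7997/2160 5579/1600 6817/2160
  3211/900 6403/2000 10619/3600
  6247/1800 3349/1000 10369/3600
  2059/540 8291/2400 1799/540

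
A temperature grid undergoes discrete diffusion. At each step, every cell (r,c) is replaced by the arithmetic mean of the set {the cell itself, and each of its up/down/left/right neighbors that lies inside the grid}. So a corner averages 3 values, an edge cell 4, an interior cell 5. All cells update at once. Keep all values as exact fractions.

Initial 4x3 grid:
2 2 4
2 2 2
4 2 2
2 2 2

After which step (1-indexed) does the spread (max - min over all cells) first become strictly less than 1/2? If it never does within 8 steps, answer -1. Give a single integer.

Step 1: max=8/3, min=2, spread=2/3
Step 2: max=23/9, min=2, spread=5/9
Step 3: max=1291/540, min=779/360, spread=49/216
  -> spread < 1/2 first at step 3
Step 4: max=154069/64800, min=23569/10800, spread=2531/12960
Step 5: max=60953089/25920000, min=241391/108000, spread=3019249/25920000
Step 6: max=60716711/25920000, min=21839051/9720000, spread=297509/3110400
Step 7: max=217780799209/93312000000, min=330285521/145800000, spread=6398065769/93312000000
Step 8: max=652609464773/279936000000, min=13253378951/5832000000, spread=131578201/2239488000

Answer: 3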